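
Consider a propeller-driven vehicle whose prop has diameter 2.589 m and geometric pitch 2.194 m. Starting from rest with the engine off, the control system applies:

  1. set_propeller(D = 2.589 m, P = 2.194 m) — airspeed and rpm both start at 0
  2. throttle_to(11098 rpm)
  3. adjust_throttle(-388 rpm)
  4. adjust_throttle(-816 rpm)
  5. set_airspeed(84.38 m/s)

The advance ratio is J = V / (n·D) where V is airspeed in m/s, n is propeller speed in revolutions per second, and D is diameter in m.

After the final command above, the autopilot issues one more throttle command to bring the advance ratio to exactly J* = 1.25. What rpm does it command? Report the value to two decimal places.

set_propeller: D = 2.589 m, P = 2.194 m (p = P/D = 0.847431); state ← (V=0, rpm=0)
throttle_to(11098): rpm ← 11098
adjust_throttle(-388): rpm ← 11098 -388 = 10710
adjust_throttle(-816): rpm ← 10710 -816 = 9894
set_airspeed(84.38): V ← 84.38 m/s
final state: V = 84.38 m/s, rpm = 9894 → n = rpm/60 = 164.900000 rev/s
target J* = 1.25; solve J* = V/(n·D) for n: n = V/(J*·D) = 84.38/(1.25 × 2.589) = 26.073387 rev/s
rpm = 60·n = 1564.403244

rpm = 1564.40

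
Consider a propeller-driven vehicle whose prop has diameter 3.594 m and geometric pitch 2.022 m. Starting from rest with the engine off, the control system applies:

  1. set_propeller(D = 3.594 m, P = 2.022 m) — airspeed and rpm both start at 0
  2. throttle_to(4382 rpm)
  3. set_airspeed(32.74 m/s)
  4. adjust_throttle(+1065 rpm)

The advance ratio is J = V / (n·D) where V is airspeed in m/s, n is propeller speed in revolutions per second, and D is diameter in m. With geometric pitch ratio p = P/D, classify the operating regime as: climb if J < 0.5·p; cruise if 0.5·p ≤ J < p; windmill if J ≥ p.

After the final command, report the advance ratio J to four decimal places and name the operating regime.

set_propeller: D = 3.594 m, P = 2.022 m (p = P/D = 0.562604); state ← (V=0, rpm=0)
throttle_to(4382): rpm ← 4382
set_airspeed(32.74): V ← 32.74 m/s
adjust_throttle(+1065): rpm ← 4382 +1065 = 5447
final state: V = 32.74 m/s, rpm = 5447 → n = rpm/60 = 90.783333 rev/s
J = V / (n·D) = 32.74 / (90.783333 × 3.594) = 0.100345
regime bands: climb J<0.2813 | cruise [0.2813, 0.5626) | windmill J≥0.5626
J = 0.1003 → climb

J = 0.1003, regime = climb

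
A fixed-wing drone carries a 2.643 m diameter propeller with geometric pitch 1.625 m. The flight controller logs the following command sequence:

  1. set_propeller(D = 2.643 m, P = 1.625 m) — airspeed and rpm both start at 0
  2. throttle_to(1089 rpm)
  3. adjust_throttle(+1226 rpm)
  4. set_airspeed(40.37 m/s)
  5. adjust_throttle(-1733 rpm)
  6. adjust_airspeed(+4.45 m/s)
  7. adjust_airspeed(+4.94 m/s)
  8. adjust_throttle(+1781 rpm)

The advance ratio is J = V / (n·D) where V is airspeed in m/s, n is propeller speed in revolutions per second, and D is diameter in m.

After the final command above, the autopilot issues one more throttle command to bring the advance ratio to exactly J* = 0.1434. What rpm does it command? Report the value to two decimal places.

rpm = 7877.44

set_propeller: D = 2.643 m, P = 1.625 m (p = P/D = 0.614832); state ← (V=0, rpm=0)
throttle_to(1089): rpm ← 1089
adjust_throttle(+1226): rpm ← 1089 +1226 = 2315
set_airspeed(40.37): V ← 40.37 m/s
adjust_throttle(-1733): rpm ← 2315 -1733 = 582
adjust_airspeed(+4.45): V ← 40.37 +4.45 = 44.82 m/s
adjust_airspeed(+4.94): V ← 44.82 +4.94 = 49.76 m/s
adjust_throttle(+1781): rpm ← 582 +1781 = 2363
final state: V = 49.76 m/s, rpm = 2363 → n = rpm/60 = 39.383333 rev/s
target J* = 0.1434; solve J* = V/(n·D) for n: n = V/(J*·D) = 49.76/(0.1434 × 2.643) = 131.290728 rev/s
rpm = 60·n = 7877.443694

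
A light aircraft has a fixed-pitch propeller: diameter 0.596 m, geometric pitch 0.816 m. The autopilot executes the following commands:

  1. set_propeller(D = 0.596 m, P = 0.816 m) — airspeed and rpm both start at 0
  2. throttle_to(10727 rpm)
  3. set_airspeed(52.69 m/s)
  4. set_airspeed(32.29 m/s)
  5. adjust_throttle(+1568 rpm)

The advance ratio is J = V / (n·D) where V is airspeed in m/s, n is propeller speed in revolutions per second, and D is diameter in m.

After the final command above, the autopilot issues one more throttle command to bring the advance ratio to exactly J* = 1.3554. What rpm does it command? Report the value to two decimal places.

rpm = 2398.31

set_propeller: D = 0.596 m, P = 0.816 m (p = P/D = 1.369128); state ← (V=0, rpm=0)
throttle_to(10727): rpm ← 10727
set_airspeed(52.69): V ← 52.69 m/s
set_airspeed(32.29): V ← 32.29 m/s
adjust_throttle(+1568): rpm ← 10727 +1568 = 12295
final state: V = 32.29 m/s, rpm = 12295 → n = rpm/60 = 204.916667 rev/s
target J* = 1.3554; solve J* = V/(n·D) for n: n = V/(J*·D) = 32.29/(1.3554 × 0.596) = 39.971855 rev/s
rpm = 60·n = 2398.311304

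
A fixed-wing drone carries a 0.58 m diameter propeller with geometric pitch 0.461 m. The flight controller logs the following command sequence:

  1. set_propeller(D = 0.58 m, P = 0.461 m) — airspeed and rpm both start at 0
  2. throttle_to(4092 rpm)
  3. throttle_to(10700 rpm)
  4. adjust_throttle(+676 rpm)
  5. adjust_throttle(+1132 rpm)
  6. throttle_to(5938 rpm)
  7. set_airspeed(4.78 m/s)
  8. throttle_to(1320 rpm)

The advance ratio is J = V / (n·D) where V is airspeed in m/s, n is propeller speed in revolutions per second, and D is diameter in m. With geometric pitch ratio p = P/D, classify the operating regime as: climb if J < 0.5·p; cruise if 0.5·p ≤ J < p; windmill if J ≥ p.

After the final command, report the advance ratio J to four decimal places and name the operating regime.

J = 0.3746, regime = climb

set_propeller: D = 0.58 m, P = 0.461 m (p = P/D = 0.794828); state ← (V=0, rpm=0)
throttle_to(4092): rpm ← 4092
throttle_to(10700): rpm ← 10700
adjust_throttle(+676): rpm ← 10700 +676 = 11376
adjust_throttle(+1132): rpm ← 11376 +1132 = 12508
throttle_to(5938): rpm ← 5938
set_airspeed(4.78): V ← 4.78 m/s
throttle_to(1320): rpm ← 1320
final state: V = 4.78 m/s, rpm = 1320 → n = rpm/60 = 22.000000 rev/s
J = V / (n·D) = 4.78 / (22.000000 × 0.58) = 0.374608
regime bands: climb J<0.3974 | cruise [0.3974, 0.7948) | windmill J≥0.7948
J = 0.3746 → climb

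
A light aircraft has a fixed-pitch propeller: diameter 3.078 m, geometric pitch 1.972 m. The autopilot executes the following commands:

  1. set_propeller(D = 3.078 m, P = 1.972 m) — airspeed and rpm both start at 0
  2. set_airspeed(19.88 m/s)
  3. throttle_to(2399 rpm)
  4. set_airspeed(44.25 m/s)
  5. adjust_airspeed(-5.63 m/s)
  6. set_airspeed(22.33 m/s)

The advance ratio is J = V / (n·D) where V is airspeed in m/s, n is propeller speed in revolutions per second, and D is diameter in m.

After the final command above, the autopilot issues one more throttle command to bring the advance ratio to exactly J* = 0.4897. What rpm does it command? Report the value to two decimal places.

set_propeller: D = 3.078 m, P = 1.972 m (p = P/D = 0.640676); state ← (V=0, rpm=0)
set_airspeed(19.88): V ← 19.88 m/s
throttle_to(2399): rpm ← 2399
set_airspeed(44.25): V ← 44.25 m/s
adjust_airspeed(-5.63): V ← 44.25 -5.63 = 38.62 m/s
set_airspeed(22.33): V ← 22.33 m/s
final state: V = 22.33 m/s, rpm = 2399 → n = rpm/60 = 39.983333 rev/s
target J* = 0.4897; solve J* = V/(n·D) for n: n = V/(J*·D) = 22.33/(0.4897 × 3.078) = 14.814603 rev/s
rpm = 60·n = 888.876151

rpm = 888.88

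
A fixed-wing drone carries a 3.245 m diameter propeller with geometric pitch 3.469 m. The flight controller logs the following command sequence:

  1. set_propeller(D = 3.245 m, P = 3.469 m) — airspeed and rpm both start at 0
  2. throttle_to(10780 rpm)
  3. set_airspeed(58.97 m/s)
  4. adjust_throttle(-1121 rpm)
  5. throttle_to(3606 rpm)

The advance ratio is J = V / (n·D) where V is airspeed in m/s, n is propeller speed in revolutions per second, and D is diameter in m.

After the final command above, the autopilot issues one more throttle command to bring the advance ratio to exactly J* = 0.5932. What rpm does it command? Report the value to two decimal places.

set_propeller: D = 3.245 m, P = 3.469 m (p = P/D = 1.069029); state ← (V=0, rpm=0)
throttle_to(10780): rpm ← 10780
set_airspeed(58.97): V ← 58.97 m/s
adjust_throttle(-1121): rpm ← 10780 -1121 = 9659
throttle_to(3606): rpm ← 3606
final state: V = 58.97 m/s, rpm = 3606 → n = rpm/60 = 60.100000 rev/s
target J* = 0.5932; solve J* = V/(n·D) for n: n = V/(J*·D) = 58.97/(0.5932 × 3.245) = 30.634817 rev/s
rpm = 60·n = 1838.088994

rpm = 1838.09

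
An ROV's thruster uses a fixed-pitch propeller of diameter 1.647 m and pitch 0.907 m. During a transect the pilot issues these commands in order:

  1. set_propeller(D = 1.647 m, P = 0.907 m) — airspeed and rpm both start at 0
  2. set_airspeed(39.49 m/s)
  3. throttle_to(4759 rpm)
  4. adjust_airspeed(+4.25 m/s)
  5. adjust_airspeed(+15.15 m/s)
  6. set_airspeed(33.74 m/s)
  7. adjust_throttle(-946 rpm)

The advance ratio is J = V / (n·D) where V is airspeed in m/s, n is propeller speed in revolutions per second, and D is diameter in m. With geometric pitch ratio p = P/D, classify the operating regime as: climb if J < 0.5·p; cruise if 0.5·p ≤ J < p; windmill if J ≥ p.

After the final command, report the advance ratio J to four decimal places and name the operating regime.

J = 0.3224, regime = cruise

set_propeller: D = 1.647 m, P = 0.907 m (p = P/D = 0.550698); state ← (V=0, rpm=0)
set_airspeed(39.49): V ← 39.49 m/s
throttle_to(4759): rpm ← 4759
adjust_airspeed(+4.25): V ← 39.49 +4.25 = 43.74 m/s
adjust_airspeed(+15.15): V ← 43.74 +15.15 = 58.89 m/s
set_airspeed(33.74): V ← 33.74 m/s
adjust_throttle(-946): rpm ← 4759 -946 = 3813
final state: V = 33.74 m/s, rpm = 3813 → n = rpm/60 = 63.550000 rev/s
J = V / (n·D) = 33.74 / (63.550000 × 1.647) = 0.322356
regime bands: climb J<0.2753 | cruise [0.2753, 0.5507) | windmill J≥0.5507
J = 0.3224 → cruise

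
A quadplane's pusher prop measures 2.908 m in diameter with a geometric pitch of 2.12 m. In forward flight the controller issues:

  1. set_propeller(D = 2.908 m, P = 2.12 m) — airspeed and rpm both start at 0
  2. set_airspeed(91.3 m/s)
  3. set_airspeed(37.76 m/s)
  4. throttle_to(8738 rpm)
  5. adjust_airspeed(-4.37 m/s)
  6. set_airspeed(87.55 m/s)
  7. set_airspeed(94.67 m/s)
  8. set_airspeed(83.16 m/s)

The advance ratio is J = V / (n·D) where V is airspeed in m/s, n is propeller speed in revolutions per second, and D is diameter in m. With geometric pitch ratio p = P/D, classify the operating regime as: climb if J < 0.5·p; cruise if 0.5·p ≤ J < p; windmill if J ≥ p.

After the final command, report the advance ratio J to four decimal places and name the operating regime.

J = 0.1964, regime = climb

set_propeller: D = 2.908 m, P = 2.12 m (p = P/D = 0.729023); state ← (V=0, rpm=0)
set_airspeed(91.3): V ← 91.3 m/s
set_airspeed(37.76): V ← 37.76 m/s
throttle_to(8738): rpm ← 8738
adjust_airspeed(-4.37): V ← 37.76 -4.37 = 33.39 m/s
set_airspeed(87.55): V ← 87.55 m/s
set_airspeed(94.67): V ← 94.67 m/s
set_airspeed(83.16): V ← 83.16 m/s
final state: V = 83.16 m/s, rpm = 8738 → n = rpm/60 = 145.633333 rev/s
J = V / (n·D) = 83.16 / (145.633333 × 2.908) = 0.196363
regime bands: climb J<0.3645 | cruise [0.3645, 0.7290) | windmill J≥0.7290
J = 0.1964 → climb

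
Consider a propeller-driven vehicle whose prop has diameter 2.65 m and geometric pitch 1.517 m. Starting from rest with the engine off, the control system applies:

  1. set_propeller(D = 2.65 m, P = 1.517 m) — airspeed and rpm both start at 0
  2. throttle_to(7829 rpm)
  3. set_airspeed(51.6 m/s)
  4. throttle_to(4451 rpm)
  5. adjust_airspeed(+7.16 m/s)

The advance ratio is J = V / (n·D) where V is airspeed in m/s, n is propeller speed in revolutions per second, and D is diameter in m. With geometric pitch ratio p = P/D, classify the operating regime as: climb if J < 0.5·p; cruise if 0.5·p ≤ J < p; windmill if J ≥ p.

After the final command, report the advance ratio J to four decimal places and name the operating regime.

J = 0.2989, regime = cruise

set_propeller: D = 2.65 m, P = 1.517 m (p = P/D = 0.572453); state ← (V=0, rpm=0)
throttle_to(7829): rpm ← 7829
set_airspeed(51.6): V ← 51.6 m/s
throttle_to(4451): rpm ← 4451
adjust_airspeed(+7.16): V ← 51.6 +7.16 = 58.76 m/s
final state: V = 58.76 m/s, rpm = 4451 → n = rpm/60 = 74.183333 rev/s
J = V / (n·D) = 58.76 / (74.183333 × 2.65) = 0.298903
regime bands: climb J<0.2862 | cruise [0.2862, 0.5725) | windmill J≥0.5725
J = 0.2989 → cruise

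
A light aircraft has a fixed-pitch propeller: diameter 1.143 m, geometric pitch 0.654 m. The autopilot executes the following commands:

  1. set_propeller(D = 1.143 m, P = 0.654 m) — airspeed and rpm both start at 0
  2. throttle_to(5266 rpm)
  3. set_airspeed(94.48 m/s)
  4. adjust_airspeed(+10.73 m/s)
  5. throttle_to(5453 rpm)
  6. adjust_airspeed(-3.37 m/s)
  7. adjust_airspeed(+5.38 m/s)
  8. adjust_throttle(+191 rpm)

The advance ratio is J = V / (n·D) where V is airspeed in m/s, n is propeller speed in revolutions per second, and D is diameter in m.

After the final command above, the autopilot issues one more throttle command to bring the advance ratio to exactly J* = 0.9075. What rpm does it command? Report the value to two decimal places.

set_propeller: D = 1.143 m, P = 0.654 m (p = P/D = 0.572178); state ← (V=0, rpm=0)
throttle_to(5266): rpm ← 5266
set_airspeed(94.48): V ← 94.48 m/s
adjust_airspeed(+10.73): V ← 94.48 +10.73 = 105.21 m/s
throttle_to(5453): rpm ← 5453
adjust_airspeed(-3.37): V ← 105.21 -3.37 = 101.84 m/s
adjust_airspeed(+5.38): V ← 101.84 +5.38 = 107.22 m/s
adjust_throttle(+191): rpm ← 5453 +191 = 5644
final state: V = 107.22 m/s, rpm = 5644 → n = rpm/60 = 94.066667 rev/s
target J* = 0.9075; solve J* = V/(n·D) for n: n = V/(J*·D) = 107.22/(0.9075 × 1.143) = 103.367244 rev/s
rpm = 60·n = 6202.034663

rpm = 6202.03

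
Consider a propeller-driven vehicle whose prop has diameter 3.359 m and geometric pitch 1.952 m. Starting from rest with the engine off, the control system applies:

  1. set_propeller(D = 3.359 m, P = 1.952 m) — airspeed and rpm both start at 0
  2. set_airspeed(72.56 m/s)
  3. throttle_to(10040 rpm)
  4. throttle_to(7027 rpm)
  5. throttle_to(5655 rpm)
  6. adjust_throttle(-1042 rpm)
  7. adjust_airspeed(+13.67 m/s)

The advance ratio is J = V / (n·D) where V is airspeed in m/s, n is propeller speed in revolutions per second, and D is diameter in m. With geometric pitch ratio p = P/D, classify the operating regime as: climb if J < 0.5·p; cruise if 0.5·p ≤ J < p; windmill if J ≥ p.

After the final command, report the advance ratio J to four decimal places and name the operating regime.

J = 0.3339, regime = cruise

set_propeller: D = 3.359 m, P = 1.952 m (p = P/D = 0.581125); state ← (V=0, rpm=0)
set_airspeed(72.56): V ← 72.56 m/s
throttle_to(10040): rpm ← 10040
throttle_to(7027): rpm ← 7027
throttle_to(5655): rpm ← 5655
adjust_throttle(-1042): rpm ← 5655 -1042 = 4613
adjust_airspeed(+13.67): V ← 72.56 +13.67 = 86.23 m/s
final state: V = 86.23 m/s, rpm = 4613 → n = rpm/60 = 76.883333 rev/s
J = V / (n·D) = 86.23 / (76.883333 × 3.359) = 0.333900
regime bands: climb J<0.2906 | cruise [0.2906, 0.5811) | windmill J≥0.5811
J = 0.3339 → cruise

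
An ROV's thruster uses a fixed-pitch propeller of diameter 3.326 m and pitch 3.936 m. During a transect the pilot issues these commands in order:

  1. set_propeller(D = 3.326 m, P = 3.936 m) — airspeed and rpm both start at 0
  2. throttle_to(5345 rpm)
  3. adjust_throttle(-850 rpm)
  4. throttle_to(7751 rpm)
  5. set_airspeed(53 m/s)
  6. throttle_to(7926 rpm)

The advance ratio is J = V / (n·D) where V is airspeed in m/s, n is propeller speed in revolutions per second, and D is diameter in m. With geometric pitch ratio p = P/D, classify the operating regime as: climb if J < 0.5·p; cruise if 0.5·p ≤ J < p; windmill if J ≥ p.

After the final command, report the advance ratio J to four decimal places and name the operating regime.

set_propeller: D = 3.326 m, P = 3.936 m (p = P/D = 1.183403); state ← (V=0, rpm=0)
throttle_to(5345): rpm ← 5345
adjust_throttle(-850): rpm ← 5345 -850 = 4495
throttle_to(7751): rpm ← 7751
set_airspeed(53): V ← 53 m/s
throttle_to(7926): rpm ← 7926
final state: V = 53 m/s, rpm = 7926 → n = rpm/60 = 132.100000 rev/s
J = V / (n·D) = 53 / (132.100000 × 3.326) = 0.120629
regime bands: climb J<0.5917 | cruise [0.5917, 1.1834) | windmill J≥1.1834
J = 0.1206 → climb

J = 0.1206, regime = climb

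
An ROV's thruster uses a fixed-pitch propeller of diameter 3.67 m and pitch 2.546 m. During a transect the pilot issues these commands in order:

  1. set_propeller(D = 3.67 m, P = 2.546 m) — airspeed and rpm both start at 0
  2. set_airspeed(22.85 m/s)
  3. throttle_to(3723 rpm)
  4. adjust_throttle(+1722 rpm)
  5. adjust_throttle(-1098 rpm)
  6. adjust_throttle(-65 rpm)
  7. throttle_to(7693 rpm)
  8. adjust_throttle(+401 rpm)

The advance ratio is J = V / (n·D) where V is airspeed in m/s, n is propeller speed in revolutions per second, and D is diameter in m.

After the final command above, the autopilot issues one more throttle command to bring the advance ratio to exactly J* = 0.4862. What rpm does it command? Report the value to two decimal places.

rpm = 768.35

set_propeller: D = 3.67 m, P = 2.546 m (p = P/D = 0.693733); state ← (V=0, rpm=0)
set_airspeed(22.85): V ← 22.85 m/s
throttle_to(3723): rpm ← 3723
adjust_throttle(+1722): rpm ← 3723 +1722 = 5445
adjust_throttle(-1098): rpm ← 5445 -1098 = 4347
adjust_throttle(-65): rpm ← 4347 -65 = 4282
throttle_to(7693): rpm ← 7693
adjust_throttle(+401): rpm ← 7693 +401 = 8094
final state: V = 22.85 m/s, rpm = 8094 → n = rpm/60 = 134.900000 rev/s
target J* = 0.4862; solve J* = V/(n·D) for n: n = V/(J*·D) = 22.85/(0.4862 × 3.67) = 12.805755 rev/s
rpm = 60·n = 768.345295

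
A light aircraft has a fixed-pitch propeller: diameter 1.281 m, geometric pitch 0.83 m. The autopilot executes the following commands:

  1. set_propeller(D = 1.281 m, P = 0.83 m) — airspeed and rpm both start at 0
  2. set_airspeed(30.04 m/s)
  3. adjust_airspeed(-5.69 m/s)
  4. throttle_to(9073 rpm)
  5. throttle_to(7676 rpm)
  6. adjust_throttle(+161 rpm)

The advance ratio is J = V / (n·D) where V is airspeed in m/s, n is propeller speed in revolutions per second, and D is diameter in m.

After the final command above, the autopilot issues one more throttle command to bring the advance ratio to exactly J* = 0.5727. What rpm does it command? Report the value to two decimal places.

rpm = 1991.47

set_propeller: D = 1.281 m, P = 0.83 m (p = P/D = 0.647931); state ← (V=0, rpm=0)
set_airspeed(30.04): V ← 30.04 m/s
adjust_airspeed(-5.69): V ← 30.04 -5.69 = 24.35 m/s
throttle_to(9073): rpm ← 9073
throttle_to(7676): rpm ← 7676
adjust_throttle(+161): rpm ← 7676 +161 = 7837
final state: V = 24.35 m/s, rpm = 7837 → n = rpm/60 = 130.616667 rev/s
target J* = 0.5727; solve J* = V/(n·D) for n: n = V/(J*·D) = 24.35/(0.5727 × 1.281) = 33.191177 rev/s
rpm = 60·n = 1991.470617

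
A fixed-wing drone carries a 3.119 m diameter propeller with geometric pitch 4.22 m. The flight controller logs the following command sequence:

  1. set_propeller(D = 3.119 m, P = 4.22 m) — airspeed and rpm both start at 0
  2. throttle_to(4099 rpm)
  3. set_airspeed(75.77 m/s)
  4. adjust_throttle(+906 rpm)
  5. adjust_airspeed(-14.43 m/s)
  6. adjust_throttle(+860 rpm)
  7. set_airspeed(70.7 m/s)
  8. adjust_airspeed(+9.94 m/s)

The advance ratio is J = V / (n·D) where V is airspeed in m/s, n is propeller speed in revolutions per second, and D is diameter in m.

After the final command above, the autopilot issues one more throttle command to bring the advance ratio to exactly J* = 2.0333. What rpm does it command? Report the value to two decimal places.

set_propeller: D = 3.119 m, P = 4.22 m (p = P/D = 1.352998); state ← (V=0, rpm=0)
throttle_to(4099): rpm ← 4099
set_airspeed(75.77): V ← 75.77 m/s
adjust_throttle(+906): rpm ← 4099 +906 = 5005
adjust_airspeed(-14.43): V ← 75.77 -14.43 = 61.34 m/s
adjust_throttle(+860): rpm ← 5005 +860 = 5865
set_airspeed(70.7): V ← 70.7 m/s
adjust_airspeed(+9.94): V ← 70.7 +9.94 = 80.64 m/s
final state: V = 80.64 m/s, rpm = 5865 → n = rpm/60 = 97.750000 rev/s
target J* = 2.0333; solve J* = V/(n·D) for n: n = V/(J*·D) = 80.64/(2.0333 × 3.119) = 12.715507 rev/s
rpm = 60·n = 762.930424

rpm = 762.93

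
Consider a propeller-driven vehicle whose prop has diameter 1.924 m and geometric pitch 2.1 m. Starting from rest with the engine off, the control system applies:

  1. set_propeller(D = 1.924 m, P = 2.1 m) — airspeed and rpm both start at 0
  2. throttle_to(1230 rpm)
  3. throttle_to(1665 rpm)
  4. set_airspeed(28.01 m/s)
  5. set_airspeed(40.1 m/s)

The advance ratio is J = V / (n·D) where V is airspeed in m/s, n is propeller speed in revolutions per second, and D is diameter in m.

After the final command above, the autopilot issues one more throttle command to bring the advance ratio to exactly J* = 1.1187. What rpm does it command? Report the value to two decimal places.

set_propeller: D = 1.924 m, P = 2.1 m (p = P/D = 1.091476); state ← (V=0, rpm=0)
throttle_to(1230): rpm ← 1230
throttle_to(1665): rpm ← 1665
set_airspeed(28.01): V ← 28.01 m/s
set_airspeed(40.1): V ← 40.1 m/s
final state: V = 40.1 m/s, rpm = 1665 → n = rpm/60 = 27.750000 rev/s
target J* = 1.1187; solve J* = V/(n·D) for n: n = V/(J*·D) = 40.1/(1.1187 × 1.924) = 18.630550 rev/s
rpm = 60·n = 1117.832976

rpm = 1117.83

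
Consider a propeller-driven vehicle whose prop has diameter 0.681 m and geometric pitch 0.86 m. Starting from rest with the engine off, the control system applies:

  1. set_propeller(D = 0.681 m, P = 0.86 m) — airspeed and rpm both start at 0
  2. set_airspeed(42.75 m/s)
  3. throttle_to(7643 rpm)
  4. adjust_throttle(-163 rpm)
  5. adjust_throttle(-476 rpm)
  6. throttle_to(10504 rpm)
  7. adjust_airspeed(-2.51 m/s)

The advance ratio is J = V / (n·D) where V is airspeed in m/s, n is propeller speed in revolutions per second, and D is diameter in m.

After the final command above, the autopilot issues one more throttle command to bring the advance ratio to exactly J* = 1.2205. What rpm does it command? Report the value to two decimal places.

set_propeller: D = 0.681 m, P = 0.86 m (p = P/D = 1.262849); state ← (V=0, rpm=0)
set_airspeed(42.75): V ← 42.75 m/s
throttle_to(7643): rpm ← 7643
adjust_throttle(-163): rpm ← 7643 -163 = 7480
adjust_throttle(-476): rpm ← 7480 -476 = 7004
throttle_to(10504): rpm ← 10504
adjust_airspeed(-2.51): V ← 42.75 -2.51 = 40.24 m/s
final state: V = 40.24 m/s, rpm = 10504 → n = rpm/60 = 175.066667 rev/s
target J* = 1.2205; solve J* = V/(n·D) for n: n = V/(J*·D) = 40.24/(1.2205 × 0.681) = 48.414235 rev/s
rpm = 60·n = 2904.854117

rpm = 2904.85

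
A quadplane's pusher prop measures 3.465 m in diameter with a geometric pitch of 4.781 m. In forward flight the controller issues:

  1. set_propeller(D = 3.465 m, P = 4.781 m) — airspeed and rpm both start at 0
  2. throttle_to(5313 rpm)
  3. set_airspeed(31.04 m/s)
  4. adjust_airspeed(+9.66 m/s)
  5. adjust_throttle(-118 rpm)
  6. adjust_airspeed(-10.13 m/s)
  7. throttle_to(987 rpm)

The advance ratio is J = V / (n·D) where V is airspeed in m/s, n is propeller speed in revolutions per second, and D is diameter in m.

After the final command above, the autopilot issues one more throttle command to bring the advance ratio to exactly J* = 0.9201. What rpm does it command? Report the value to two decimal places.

set_propeller: D = 3.465 m, P = 4.781 m (p = P/D = 1.379798); state ← (V=0, rpm=0)
throttle_to(5313): rpm ← 5313
set_airspeed(31.04): V ← 31.04 m/s
adjust_airspeed(+9.66): V ← 31.04 +9.66 = 40.7 m/s
adjust_throttle(-118): rpm ← 5313 -118 = 5195
adjust_airspeed(-10.13): V ← 40.7 -10.13 = 30.57 m/s
throttle_to(987): rpm ← 987
final state: V = 30.57 m/s, rpm = 987 → n = rpm/60 = 16.450000 rev/s
target J* = 0.9201; solve J* = V/(n·D) for n: n = V/(J*·D) = 30.57/(0.9201 × 3.465) = 9.588643 rev/s
rpm = 60·n = 575.318606

rpm = 575.32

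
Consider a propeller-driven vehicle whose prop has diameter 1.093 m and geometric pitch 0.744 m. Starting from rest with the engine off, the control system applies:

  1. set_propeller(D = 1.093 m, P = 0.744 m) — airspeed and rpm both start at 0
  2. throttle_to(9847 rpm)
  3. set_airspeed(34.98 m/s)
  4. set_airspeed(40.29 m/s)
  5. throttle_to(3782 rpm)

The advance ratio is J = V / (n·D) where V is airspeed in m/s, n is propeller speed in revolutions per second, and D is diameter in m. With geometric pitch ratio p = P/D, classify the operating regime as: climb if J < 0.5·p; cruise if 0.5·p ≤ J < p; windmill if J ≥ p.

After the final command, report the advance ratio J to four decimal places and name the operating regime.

set_propeller: D = 1.093 m, P = 0.744 m (p = P/D = 0.680695); state ← (V=0, rpm=0)
throttle_to(9847): rpm ← 9847
set_airspeed(34.98): V ← 34.98 m/s
set_airspeed(40.29): V ← 40.29 m/s
throttle_to(3782): rpm ← 3782
final state: V = 40.29 m/s, rpm = 3782 → n = rpm/60 = 63.033333 rev/s
J = V / (n·D) = 40.29 / (63.033333 × 1.093) = 0.584799
regime bands: climb J<0.3403 | cruise [0.3403, 0.6807) | windmill J≥0.6807
J = 0.5848 → cruise

J = 0.5848, regime = cruise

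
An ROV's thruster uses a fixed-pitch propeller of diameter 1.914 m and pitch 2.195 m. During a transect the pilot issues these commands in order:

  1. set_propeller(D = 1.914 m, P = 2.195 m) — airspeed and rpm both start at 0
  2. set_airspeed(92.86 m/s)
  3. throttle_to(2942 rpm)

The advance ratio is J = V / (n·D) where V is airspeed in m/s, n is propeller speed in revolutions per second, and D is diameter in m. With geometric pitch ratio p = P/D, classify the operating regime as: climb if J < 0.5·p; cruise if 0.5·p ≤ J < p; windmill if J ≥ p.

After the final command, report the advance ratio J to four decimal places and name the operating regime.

set_propeller: D = 1.914 m, P = 2.195 m (p = P/D = 1.146813); state ← (V=0, rpm=0)
set_airspeed(92.86): V ← 92.86 m/s
throttle_to(2942): rpm ← 2942
final state: V = 92.86 m/s, rpm = 2942 → n = rpm/60 = 49.033333 rev/s
J = V / (n·D) = 92.86 / (49.033333 × 1.914) = 0.989453
regime bands: climb J<0.5734 | cruise [0.5734, 1.1468) | windmill J≥1.1468
J = 0.9895 → cruise

J = 0.9895, regime = cruise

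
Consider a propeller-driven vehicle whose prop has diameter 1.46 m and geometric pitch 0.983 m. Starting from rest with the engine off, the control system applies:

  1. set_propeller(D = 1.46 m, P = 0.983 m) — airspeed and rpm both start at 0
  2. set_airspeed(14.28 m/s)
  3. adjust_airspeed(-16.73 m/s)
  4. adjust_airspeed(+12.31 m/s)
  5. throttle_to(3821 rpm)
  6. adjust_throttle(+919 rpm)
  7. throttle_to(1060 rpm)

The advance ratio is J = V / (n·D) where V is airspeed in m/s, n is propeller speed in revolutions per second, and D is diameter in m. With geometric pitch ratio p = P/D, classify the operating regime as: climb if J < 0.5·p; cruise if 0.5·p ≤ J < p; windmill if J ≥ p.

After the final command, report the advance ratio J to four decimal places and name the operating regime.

J = 0.3823, regime = cruise

set_propeller: D = 1.46 m, P = 0.983 m (p = P/D = 0.673288); state ← (V=0, rpm=0)
set_airspeed(14.28): V ← 14.28 m/s
adjust_airspeed(-16.73): V ← 14.28 -16.73 = -2.45 m/s
adjust_airspeed(+12.31): V ← -2.45 +12.31 = 9.86 m/s
throttle_to(3821): rpm ← 3821
adjust_throttle(+919): rpm ← 3821 +919 = 4740
throttle_to(1060): rpm ← 1060
final state: V = 9.86 m/s, rpm = 1060 → n = rpm/60 = 17.666667 rev/s
J = V / (n·D) = 9.86 / (17.666667 × 1.46) = 0.382269
regime bands: climb J<0.3366 | cruise [0.3366, 0.6733) | windmill J≥0.6733
J = 0.3823 → cruise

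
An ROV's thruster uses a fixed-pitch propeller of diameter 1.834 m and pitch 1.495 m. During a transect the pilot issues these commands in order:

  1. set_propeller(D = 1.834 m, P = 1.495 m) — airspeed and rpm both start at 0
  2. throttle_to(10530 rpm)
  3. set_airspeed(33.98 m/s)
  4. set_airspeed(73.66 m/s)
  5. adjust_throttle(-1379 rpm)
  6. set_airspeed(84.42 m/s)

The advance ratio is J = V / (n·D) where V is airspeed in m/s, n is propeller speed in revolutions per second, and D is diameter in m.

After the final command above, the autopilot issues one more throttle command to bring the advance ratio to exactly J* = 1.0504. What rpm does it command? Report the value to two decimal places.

rpm = 2629.31

set_propeller: D = 1.834 m, P = 1.495 m (p = P/D = 0.815158); state ← (V=0, rpm=0)
throttle_to(10530): rpm ← 10530
set_airspeed(33.98): V ← 33.98 m/s
set_airspeed(73.66): V ← 73.66 m/s
adjust_throttle(-1379): rpm ← 10530 -1379 = 9151
set_airspeed(84.42): V ← 84.42 m/s
final state: V = 84.42 m/s, rpm = 9151 → n = rpm/60 = 152.516667 rev/s
target J* = 1.0504; solve J* = V/(n·D) for n: n = V/(J*·D) = 84.42/(1.0504 × 1.834) = 43.821910 rev/s
rpm = 60·n = 2629.314605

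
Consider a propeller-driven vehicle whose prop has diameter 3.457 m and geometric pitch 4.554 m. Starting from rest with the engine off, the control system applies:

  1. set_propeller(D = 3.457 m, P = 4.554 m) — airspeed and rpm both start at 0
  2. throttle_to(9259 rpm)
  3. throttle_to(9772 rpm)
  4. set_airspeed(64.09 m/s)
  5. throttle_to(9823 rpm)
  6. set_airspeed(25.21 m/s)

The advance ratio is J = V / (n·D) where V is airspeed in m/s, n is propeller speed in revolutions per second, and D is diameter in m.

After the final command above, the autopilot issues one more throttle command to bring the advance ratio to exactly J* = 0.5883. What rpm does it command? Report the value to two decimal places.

rpm = 743.75

set_propeller: D = 3.457 m, P = 4.554 m (p = P/D = 1.317327); state ← (V=0, rpm=0)
throttle_to(9259): rpm ← 9259
throttle_to(9772): rpm ← 9772
set_airspeed(64.09): V ← 64.09 m/s
throttle_to(9823): rpm ← 9823
set_airspeed(25.21): V ← 25.21 m/s
final state: V = 25.21 m/s, rpm = 9823 → n = rpm/60 = 163.716667 rev/s
target J* = 0.5883; solve J* = V/(n·D) for n: n = V/(J*·D) = 25.21/(0.5883 × 3.457) = 12.395802 rev/s
rpm = 60·n = 743.748098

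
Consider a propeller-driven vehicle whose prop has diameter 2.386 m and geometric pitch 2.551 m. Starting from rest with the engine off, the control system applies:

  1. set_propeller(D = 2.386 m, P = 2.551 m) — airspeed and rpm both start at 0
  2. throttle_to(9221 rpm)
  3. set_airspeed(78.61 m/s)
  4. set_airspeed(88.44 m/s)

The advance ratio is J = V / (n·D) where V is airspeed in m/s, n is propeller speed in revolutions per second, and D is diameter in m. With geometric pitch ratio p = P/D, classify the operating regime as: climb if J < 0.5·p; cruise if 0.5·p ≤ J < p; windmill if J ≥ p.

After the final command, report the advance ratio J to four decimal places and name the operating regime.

set_propeller: D = 2.386 m, P = 2.551 m (p = P/D = 1.069153); state ← (V=0, rpm=0)
throttle_to(9221): rpm ← 9221
set_airspeed(78.61): V ← 78.61 m/s
set_airspeed(88.44): V ← 88.44 m/s
final state: V = 88.44 m/s, rpm = 9221 → n = rpm/60 = 153.683333 rev/s
J = V / (n·D) = 88.44 / (153.683333 × 2.386) = 0.241186
regime bands: climb J<0.5346 | cruise [0.5346, 1.0692) | windmill J≥1.0692
J = 0.2412 → climb

J = 0.2412, regime = climb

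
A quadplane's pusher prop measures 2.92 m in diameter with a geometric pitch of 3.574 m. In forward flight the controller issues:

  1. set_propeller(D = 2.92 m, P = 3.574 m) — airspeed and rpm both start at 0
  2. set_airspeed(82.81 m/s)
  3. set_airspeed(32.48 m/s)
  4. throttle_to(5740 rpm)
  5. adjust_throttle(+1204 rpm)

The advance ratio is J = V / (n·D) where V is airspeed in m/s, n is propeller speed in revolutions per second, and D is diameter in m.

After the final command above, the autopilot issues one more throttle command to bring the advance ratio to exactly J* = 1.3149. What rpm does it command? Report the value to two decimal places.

set_propeller: D = 2.92 m, P = 3.574 m (p = P/D = 1.223973); state ← (V=0, rpm=0)
set_airspeed(82.81): V ← 82.81 m/s
set_airspeed(32.48): V ← 32.48 m/s
throttle_to(5740): rpm ← 5740
adjust_throttle(+1204): rpm ← 5740 +1204 = 6944
final state: V = 32.48 m/s, rpm = 6944 → n = rpm/60 = 115.733333 rev/s
target J* = 1.3149; solve J* = V/(n·D) for n: n = V/(J*·D) = 32.48/(1.3149 × 2.92) = 8.459417 rev/s
rpm = 60·n = 507.565032

rpm = 507.57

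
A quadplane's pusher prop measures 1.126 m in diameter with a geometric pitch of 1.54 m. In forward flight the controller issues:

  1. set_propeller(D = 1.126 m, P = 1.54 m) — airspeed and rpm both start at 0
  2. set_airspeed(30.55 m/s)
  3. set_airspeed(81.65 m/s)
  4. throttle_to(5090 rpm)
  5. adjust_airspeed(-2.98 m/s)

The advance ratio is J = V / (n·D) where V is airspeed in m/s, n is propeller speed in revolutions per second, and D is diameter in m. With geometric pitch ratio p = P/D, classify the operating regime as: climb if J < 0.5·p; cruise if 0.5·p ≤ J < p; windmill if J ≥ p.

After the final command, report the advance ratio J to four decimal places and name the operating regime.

set_propeller: D = 1.126 m, P = 1.54 m (p = P/D = 1.367673); state ← (V=0, rpm=0)
set_airspeed(30.55): V ← 30.55 m/s
set_airspeed(81.65): V ← 81.65 m/s
throttle_to(5090): rpm ← 5090
adjust_airspeed(-2.98): V ← 81.65 -2.98 = 78.67 m/s
final state: V = 78.67 m/s, rpm = 5090 → n = rpm/60 = 84.833333 rev/s
J = V / (n·D) = 78.67 / (84.833333 × 1.126) = 0.823577
regime bands: climb J<0.6838 | cruise [0.6838, 1.3677) | windmill J≥1.3677
J = 0.8236 → cruise

J = 0.8236, regime = cruise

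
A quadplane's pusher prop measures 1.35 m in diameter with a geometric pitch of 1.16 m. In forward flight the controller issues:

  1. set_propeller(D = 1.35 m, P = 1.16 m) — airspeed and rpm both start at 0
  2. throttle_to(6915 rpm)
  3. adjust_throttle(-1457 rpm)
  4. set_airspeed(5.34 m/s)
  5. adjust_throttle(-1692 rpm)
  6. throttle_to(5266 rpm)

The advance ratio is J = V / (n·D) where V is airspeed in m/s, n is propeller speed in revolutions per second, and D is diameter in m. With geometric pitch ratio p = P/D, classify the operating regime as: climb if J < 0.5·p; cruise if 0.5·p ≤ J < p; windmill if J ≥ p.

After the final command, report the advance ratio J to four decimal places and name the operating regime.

set_propeller: D = 1.35 m, P = 1.16 m (p = P/D = 0.859259); state ← (V=0, rpm=0)
throttle_to(6915): rpm ← 6915
adjust_throttle(-1457): rpm ← 6915 -1457 = 5458
set_airspeed(5.34): V ← 5.34 m/s
adjust_throttle(-1692): rpm ← 5458 -1692 = 3766
throttle_to(5266): rpm ← 5266
final state: V = 5.34 m/s, rpm = 5266 → n = rpm/60 = 87.766667 rev/s
J = V / (n·D) = 5.34 / (87.766667 × 1.35) = 0.045069
regime bands: climb J<0.4296 | cruise [0.4296, 0.8593) | windmill J≥0.8593
J = 0.0451 → climb

J = 0.0451, regime = climb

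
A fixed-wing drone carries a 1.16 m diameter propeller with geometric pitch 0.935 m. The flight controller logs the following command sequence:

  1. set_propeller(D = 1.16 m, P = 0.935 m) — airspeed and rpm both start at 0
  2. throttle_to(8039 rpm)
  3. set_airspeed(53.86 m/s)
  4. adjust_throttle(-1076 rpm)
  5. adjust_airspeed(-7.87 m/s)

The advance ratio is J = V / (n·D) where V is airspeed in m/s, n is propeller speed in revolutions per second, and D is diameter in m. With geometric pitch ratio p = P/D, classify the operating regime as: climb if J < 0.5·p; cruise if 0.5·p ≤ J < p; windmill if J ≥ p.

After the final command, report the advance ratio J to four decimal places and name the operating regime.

set_propeller: D = 1.16 m, P = 0.935 m (p = P/D = 0.806034); state ← (V=0, rpm=0)
throttle_to(8039): rpm ← 8039
set_airspeed(53.86): V ← 53.86 m/s
adjust_throttle(-1076): rpm ← 8039 -1076 = 6963
adjust_airspeed(-7.87): V ← 53.86 -7.87 = 45.99 m/s
final state: V = 45.99 m/s, rpm = 6963 → n = rpm/60 = 116.050000 rev/s
J = V / (n·D) = 45.99 / (116.050000 × 1.16) = 0.341633
regime bands: climb J<0.4030 | cruise [0.4030, 0.8060) | windmill J≥0.8060
J = 0.3416 → climb

J = 0.3416, regime = climb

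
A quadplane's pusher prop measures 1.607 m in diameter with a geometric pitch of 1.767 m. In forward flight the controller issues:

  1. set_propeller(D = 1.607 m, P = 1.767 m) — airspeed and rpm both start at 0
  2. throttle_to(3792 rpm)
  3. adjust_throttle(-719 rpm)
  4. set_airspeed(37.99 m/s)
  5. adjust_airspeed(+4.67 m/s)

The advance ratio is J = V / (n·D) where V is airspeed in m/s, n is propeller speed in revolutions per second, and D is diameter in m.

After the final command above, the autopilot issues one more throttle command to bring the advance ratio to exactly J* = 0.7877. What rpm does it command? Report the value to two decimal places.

set_propeller: D = 1.607 m, P = 1.767 m (p = P/D = 1.099564); state ← (V=0, rpm=0)
throttle_to(3792): rpm ← 3792
adjust_throttle(-719): rpm ← 3792 -719 = 3073
set_airspeed(37.99): V ← 37.99 m/s
adjust_airspeed(+4.67): V ← 37.99 +4.67 = 42.66 m/s
final state: V = 42.66 m/s, rpm = 3073 → n = rpm/60 = 51.216667 rev/s
target J* = 0.7877; solve J* = V/(n·D) for n: n = V/(J*·D) = 42.66/(0.7877 × 1.607) = 33.701104 rev/s
rpm = 60·n = 2022.066244

rpm = 2022.07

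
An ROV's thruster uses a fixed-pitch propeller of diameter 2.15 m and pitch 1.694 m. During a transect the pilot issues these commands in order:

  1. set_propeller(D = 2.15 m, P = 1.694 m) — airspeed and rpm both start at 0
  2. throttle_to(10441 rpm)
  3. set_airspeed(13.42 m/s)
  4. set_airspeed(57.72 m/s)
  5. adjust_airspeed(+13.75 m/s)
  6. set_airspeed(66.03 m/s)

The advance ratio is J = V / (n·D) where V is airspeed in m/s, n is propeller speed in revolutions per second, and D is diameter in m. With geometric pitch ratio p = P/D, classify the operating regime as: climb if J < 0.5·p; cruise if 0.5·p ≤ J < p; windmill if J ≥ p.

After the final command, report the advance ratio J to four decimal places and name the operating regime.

set_propeller: D = 2.15 m, P = 1.694 m (p = P/D = 0.787907); state ← (V=0, rpm=0)
throttle_to(10441): rpm ← 10441
set_airspeed(13.42): V ← 13.42 m/s
set_airspeed(57.72): V ← 57.72 m/s
adjust_airspeed(+13.75): V ← 57.72 +13.75 = 71.47 m/s
set_airspeed(66.03): V ← 66.03 m/s
final state: V = 66.03 m/s, rpm = 10441 → n = rpm/60 = 174.016667 rev/s
J = V / (n·D) = 66.03 / (174.016667 × 2.15) = 0.176487
regime bands: climb J<0.3940 | cruise [0.3940, 0.7879) | windmill J≥0.7879
J = 0.1765 → climb

J = 0.1765, regime = climb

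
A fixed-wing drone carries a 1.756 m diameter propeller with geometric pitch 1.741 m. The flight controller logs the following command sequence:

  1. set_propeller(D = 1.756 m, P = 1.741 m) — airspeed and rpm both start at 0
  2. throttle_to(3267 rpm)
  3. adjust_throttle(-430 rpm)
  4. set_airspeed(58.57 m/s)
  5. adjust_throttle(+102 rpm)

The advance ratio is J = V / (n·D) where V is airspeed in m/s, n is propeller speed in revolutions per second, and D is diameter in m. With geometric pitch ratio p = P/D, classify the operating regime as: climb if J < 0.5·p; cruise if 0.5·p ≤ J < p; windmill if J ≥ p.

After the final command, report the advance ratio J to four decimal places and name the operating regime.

set_propeller: D = 1.756 m, P = 1.741 m (p = P/D = 0.991458); state ← (V=0, rpm=0)
throttle_to(3267): rpm ← 3267
adjust_throttle(-430): rpm ← 3267 -430 = 2837
set_airspeed(58.57): V ← 58.57 m/s
adjust_throttle(+102): rpm ← 2837 +102 = 2939
final state: V = 58.57 m/s, rpm = 2939 → n = rpm/60 = 48.983333 rev/s
J = V / (n·D) = 58.57 / (48.983333 × 1.756) = 0.680930
regime bands: climb J<0.4957 | cruise [0.4957, 0.9915) | windmill J≥0.9915
J = 0.6809 → cruise

J = 0.6809, regime = cruise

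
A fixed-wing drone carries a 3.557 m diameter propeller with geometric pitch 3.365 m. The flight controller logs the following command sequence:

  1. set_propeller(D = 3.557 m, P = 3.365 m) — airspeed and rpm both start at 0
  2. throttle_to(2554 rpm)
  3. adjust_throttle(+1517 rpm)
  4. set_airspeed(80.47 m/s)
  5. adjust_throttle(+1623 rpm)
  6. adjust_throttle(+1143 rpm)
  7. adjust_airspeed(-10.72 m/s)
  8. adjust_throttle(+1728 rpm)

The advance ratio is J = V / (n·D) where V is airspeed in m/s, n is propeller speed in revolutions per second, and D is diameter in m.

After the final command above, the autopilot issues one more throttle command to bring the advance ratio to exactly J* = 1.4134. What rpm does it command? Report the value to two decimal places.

rpm = 832.43

set_propeller: D = 3.557 m, P = 3.365 m (p = P/D = 0.946022); state ← (V=0, rpm=0)
throttle_to(2554): rpm ← 2554
adjust_throttle(+1517): rpm ← 2554 +1517 = 4071
set_airspeed(80.47): V ← 80.47 m/s
adjust_throttle(+1623): rpm ← 4071 +1623 = 5694
adjust_throttle(+1143): rpm ← 5694 +1143 = 6837
adjust_airspeed(-10.72): V ← 80.47 -10.72 = 69.75 m/s
adjust_throttle(+1728): rpm ← 6837 +1728 = 8565
final state: V = 69.75 m/s, rpm = 8565 → n = rpm/60 = 142.750000 rev/s
target J* = 1.4134; solve J* = V/(n·D) for n: n = V/(J*·D) = 69.75/(1.4134 × 3.557) = 13.873795 rev/s
rpm = 60·n = 832.427675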